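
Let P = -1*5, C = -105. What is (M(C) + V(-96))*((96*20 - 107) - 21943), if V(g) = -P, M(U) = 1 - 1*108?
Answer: 2053260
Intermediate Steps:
M(U) = -107 (M(U) = 1 - 108 = -107)
P = -5
V(g) = 5 (V(g) = -1*(-5) = 5)
(M(C) + V(-96))*((96*20 - 107) - 21943) = (-107 + 5)*((96*20 - 107) - 21943) = -102*((1920 - 107) - 21943) = -102*(1813 - 21943) = -102*(-20130) = 2053260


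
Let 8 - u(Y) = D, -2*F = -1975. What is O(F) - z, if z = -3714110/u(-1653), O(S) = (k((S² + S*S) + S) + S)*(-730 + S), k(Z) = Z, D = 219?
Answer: 424275785935/844 ≈ 5.0270e+8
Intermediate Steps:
F = 1975/2 (F = -½*(-1975) = 1975/2 ≈ 987.50)
u(Y) = -211 (u(Y) = 8 - 1*219 = 8 - 219 = -211)
O(S) = (-730 + S)*(2*S + 2*S²) (O(S) = (((S² + S*S) + S) + S)*(-730 + S) = (((S² + S²) + S) + S)*(-730 + S) = ((2*S² + S) + S)*(-730 + S) = ((S + 2*S²) + S)*(-730 + S) = (2*S + 2*S²)*(-730 + S) = (-730 + S)*(2*S + 2*S²))
z = 3714110/211 (z = -3714110/(-211) = -3714110*(-1/211) = 3714110/211 ≈ 17602.)
O(F) - z = 2*(1975/2)*(-730 + (1975/2)² - 729*1975/2) - 1*3714110/211 = 2*(1975/2)*(-730 + 3900625/4 - 1439775/2) - 3714110/211 = 2*(1975/2)*(1018155/4) - 3714110/211 = 2010856125/4 - 3714110/211 = 424275785935/844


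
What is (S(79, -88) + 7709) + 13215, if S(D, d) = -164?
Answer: 20760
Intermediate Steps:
(S(79, -88) + 7709) + 13215 = (-164 + 7709) + 13215 = 7545 + 13215 = 20760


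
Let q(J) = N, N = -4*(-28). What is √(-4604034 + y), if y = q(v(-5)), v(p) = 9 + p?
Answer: I*√4603922 ≈ 2145.7*I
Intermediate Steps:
N = 112
q(J) = 112
y = 112
√(-4604034 + y) = √(-4604034 + 112) = √(-4603922) = I*√4603922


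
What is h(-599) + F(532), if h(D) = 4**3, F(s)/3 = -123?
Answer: -305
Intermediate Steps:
F(s) = -369 (F(s) = 3*(-123) = -369)
h(D) = 64
h(-599) + F(532) = 64 - 369 = -305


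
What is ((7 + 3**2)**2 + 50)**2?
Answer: 93636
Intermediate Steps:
((7 + 3**2)**2 + 50)**2 = ((7 + 9)**2 + 50)**2 = (16**2 + 50)**2 = (256 + 50)**2 = 306**2 = 93636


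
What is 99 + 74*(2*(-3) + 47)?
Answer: 3133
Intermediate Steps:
99 + 74*(2*(-3) + 47) = 99 + 74*(-6 + 47) = 99 + 74*41 = 99 + 3034 = 3133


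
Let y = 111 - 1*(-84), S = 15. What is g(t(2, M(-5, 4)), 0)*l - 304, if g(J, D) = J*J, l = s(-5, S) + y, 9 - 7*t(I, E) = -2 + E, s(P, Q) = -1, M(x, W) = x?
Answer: 34768/49 ≈ 709.55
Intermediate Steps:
y = 195 (y = 111 + 84 = 195)
t(I, E) = 11/7 - E/7 (t(I, E) = 9/7 - (-2 + E)/7 = 9/7 + (2/7 - E/7) = 11/7 - E/7)
l = 194 (l = -1 + 195 = 194)
g(J, D) = J²
g(t(2, M(-5, 4)), 0)*l - 304 = (11/7 - ⅐*(-5))²*194 - 304 = (11/7 + 5/7)²*194 - 304 = (16/7)²*194 - 304 = (256/49)*194 - 304 = 49664/49 - 304 = 34768/49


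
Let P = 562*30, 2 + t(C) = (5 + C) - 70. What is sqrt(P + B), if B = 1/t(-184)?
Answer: sqrt(1062196609)/251 ≈ 129.85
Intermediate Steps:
t(C) = -67 + C (t(C) = -2 + ((5 + C) - 70) = -2 + (-65 + C) = -67 + C)
P = 16860
B = -1/251 (B = 1/(-67 - 184) = 1/(-251) = -1/251 ≈ -0.0039841)
sqrt(P + B) = sqrt(16860 - 1/251) = sqrt(4231859/251) = sqrt(1062196609)/251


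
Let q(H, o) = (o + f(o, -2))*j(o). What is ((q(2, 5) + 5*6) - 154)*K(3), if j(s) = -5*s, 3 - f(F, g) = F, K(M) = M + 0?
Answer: -597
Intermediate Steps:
K(M) = M
f(F, g) = 3 - F
q(H, o) = -15*o (q(H, o) = (o + (3 - o))*(-5*o) = 3*(-5*o) = -15*o)
((q(2, 5) + 5*6) - 154)*K(3) = ((-15*5 + 5*6) - 154)*3 = ((-75 + 30) - 154)*3 = (-45 - 154)*3 = -199*3 = -597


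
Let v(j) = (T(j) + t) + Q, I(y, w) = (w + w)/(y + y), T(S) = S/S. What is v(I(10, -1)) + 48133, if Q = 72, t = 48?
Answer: 48254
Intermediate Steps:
T(S) = 1
I(y, w) = w/y (I(y, w) = (2*w)/((2*y)) = (2*w)*(1/(2*y)) = w/y)
v(j) = 121 (v(j) = (1 + 48) + 72 = 49 + 72 = 121)
v(I(10, -1)) + 48133 = 121 + 48133 = 48254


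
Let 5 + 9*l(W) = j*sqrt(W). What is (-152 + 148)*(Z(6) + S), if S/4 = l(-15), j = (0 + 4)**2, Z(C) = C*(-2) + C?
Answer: 296/9 - 256*I*sqrt(15)/9 ≈ 32.889 - 110.16*I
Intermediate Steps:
Z(C) = -C (Z(C) = -2*C + C = -C)
j = 16 (j = 4**2 = 16)
l(W) = -5/9 + 16*sqrt(W)/9 (l(W) = -5/9 + (16*sqrt(W))/9 = -5/9 + 16*sqrt(W)/9)
S = -20/9 + 64*I*sqrt(15)/9 (S = 4*(-5/9 + 16*sqrt(-15)/9) = 4*(-5/9 + 16*(I*sqrt(15))/9) = 4*(-5/9 + 16*I*sqrt(15)/9) = -20/9 + 64*I*sqrt(15)/9 ≈ -2.2222 + 27.541*I)
(-152 + 148)*(Z(6) + S) = (-152 + 148)*(-1*6 + (-20/9 + 64*I*sqrt(15)/9)) = -4*(-6 + (-20/9 + 64*I*sqrt(15)/9)) = -4*(-74/9 + 64*I*sqrt(15)/9) = 296/9 - 256*I*sqrt(15)/9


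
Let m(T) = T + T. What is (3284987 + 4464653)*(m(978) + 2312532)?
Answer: 17936448784320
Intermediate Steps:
m(T) = 2*T
(3284987 + 4464653)*(m(978) + 2312532) = (3284987 + 4464653)*(2*978 + 2312532) = 7749640*(1956 + 2312532) = 7749640*2314488 = 17936448784320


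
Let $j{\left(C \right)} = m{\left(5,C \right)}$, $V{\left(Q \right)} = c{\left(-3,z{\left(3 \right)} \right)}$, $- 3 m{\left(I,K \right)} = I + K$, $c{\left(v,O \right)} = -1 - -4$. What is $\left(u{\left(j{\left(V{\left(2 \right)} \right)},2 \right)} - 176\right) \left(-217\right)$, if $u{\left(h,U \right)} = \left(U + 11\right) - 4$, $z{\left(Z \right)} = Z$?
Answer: $36239$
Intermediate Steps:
$c{\left(v,O \right)} = 3$ ($c{\left(v,O \right)} = -1 + 4 = 3$)
$m{\left(I,K \right)} = - \frac{I}{3} - \frac{K}{3}$ ($m{\left(I,K \right)} = - \frac{I + K}{3} = - \frac{I}{3} - \frac{K}{3}$)
$V{\left(Q \right)} = 3$
$j{\left(C \right)} = - \frac{5}{3} - \frac{C}{3}$ ($j{\left(C \right)} = \left(- \frac{1}{3}\right) 5 - \frac{C}{3} = - \frac{5}{3} - \frac{C}{3}$)
$u{\left(h,U \right)} = 7 + U$ ($u{\left(h,U \right)} = \left(11 + U\right) - 4 = 7 + U$)
$\left(u{\left(j{\left(V{\left(2 \right)} \right)},2 \right)} - 176\right) \left(-217\right) = \left(\left(7 + 2\right) - 176\right) \left(-217\right) = \left(9 - 176\right) \left(-217\right) = \left(-167\right) \left(-217\right) = 36239$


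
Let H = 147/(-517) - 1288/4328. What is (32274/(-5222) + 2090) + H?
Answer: 1521365284737/730288867 ≈ 2083.2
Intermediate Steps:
H = -162764/279697 (H = 147*(-1/517) - 1288*1/4328 = -147/517 - 161/541 = -162764/279697 ≈ -0.58193)
(32274/(-5222) + 2090) + H = (32274/(-5222) + 2090) - 162764/279697 = (32274*(-1/5222) + 2090) - 162764/279697 = (-16137/2611 + 2090) - 162764/279697 = 5440853/2611 - 162764/279697 = 1521365284737/730288867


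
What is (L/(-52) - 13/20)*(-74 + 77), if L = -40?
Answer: 93/260 ≈ 0.35769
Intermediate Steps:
(L/(-52) - 13/20)*(-74 + 77) = (-40/(-52) - 13/20)*(-74 + 77) = (-40*(-1/52) - 13*1/20)*3 = (10/13 - 13/20)*3 = (31/260)*3 = 93/260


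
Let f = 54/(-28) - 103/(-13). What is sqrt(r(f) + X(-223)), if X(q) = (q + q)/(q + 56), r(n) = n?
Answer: sqrt(8004837386)/30394 ≈ 2.9437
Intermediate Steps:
f = 1091/182 (f = 54*(-1/28) - 103*(-1/13) = -27/14 + 103/13 = 1091/182 ≈ 5.9945)
X(q) = 2*q/(56 + q) (X(q) = (2*q)/(56 + q) = 2*q/(56 + q))
sqrt(r(f) + X(-223)) = sqrt(1091/182 + 2*(-223)/(56 - 223)) = sqrt(1091/182 + 2*(-223)/(-167)) = sqrt(1091/182 + 2*(-223)*(-1/167)) = sqrt(1091/182 + 446/167) = sqrt(263369/30394) = sqrt(8004837386)/30394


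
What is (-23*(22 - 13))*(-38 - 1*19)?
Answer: 11799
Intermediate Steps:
(-23*(22 - 13))*(-38 - 1*19) = (-23*9)*(-38 - 19) = -207*(-57) = 11799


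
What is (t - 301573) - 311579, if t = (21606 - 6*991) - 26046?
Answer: -623538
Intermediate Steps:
t = -10386 (t = (21606 - 5946) - 26046 = 15660 - 26046 = -10386)
(t - 301573) - 311579 = (-10386 - 301573) - 311579 = -311959 - 311579 = -623538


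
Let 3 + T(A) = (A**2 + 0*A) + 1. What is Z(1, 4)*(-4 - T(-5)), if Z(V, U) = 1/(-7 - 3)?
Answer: 27/10 ≈ 2.7000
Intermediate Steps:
Z(V, U) = -1/10 (Z(V, U) = 1/(-10) = -1/10)
T(A) = -2 + A**2 (T(A) = -3 + ((A**2 + 0*A) + 1) = -3 + ((A**2 + 0) + 1) = -3 + (A**2 + 1) = -3 + (1 + A**2) = -2 + A**2)
Z(1, 4)*(-4 - T(-5)) = -(-4 - (-2 + (-5)**2))/10 = -(-4 - (-2 + 25))/10 = -(-4 - 1*23)/10 = -(-4 - 23)/10 = -1/10*(-27) = 27/10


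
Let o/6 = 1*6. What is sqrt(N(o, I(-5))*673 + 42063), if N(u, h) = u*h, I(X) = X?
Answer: I*sqrt(79077) ≈ 281.21*I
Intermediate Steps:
o = 36 (o = 6*(1*6) = 6*6 = 36)
N(u, h) = h*u
sqrt(N(o, I(-5))*673 + 42063) = sqrt(-5*36*673 + 42063) = sqrt(-180*673 + 42063) = sqrt(-121140 + 42063) = sqrt(-79077) = I*sqrt(79077)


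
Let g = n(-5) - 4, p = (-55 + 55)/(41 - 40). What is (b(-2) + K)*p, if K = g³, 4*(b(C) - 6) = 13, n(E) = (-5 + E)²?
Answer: 0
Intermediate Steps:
b(C) = 37/4 (b(C) = 6 + (¼)*13 = 6 + 13/4 = 37/4)
p = 0 (p = 0/1 = 0*1 = 0)
g = 96 (g = (-5 - 5)² - 4 = (-10)² - 4 = 100 - 4 = 96)
K = 884736 (K = 96³ = 884736)
(b(-2) + K)*p = (37/4 + 884736)*0 = (3538981/4)*0 = 0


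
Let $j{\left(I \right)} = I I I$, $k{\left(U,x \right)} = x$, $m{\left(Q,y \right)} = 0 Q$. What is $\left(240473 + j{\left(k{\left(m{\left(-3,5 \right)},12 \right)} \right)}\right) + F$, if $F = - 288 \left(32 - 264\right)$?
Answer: $309017$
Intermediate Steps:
$m{\left(Q,y \right)} = 0$
$j{\left(I \right)} = I^{3}$ ($j{\left(I \right)} = I^{2} I = I^{3}$)
$F = 66816$ ($F = \left(-288\right) \left(-232\right) = 66816$)
$\left(240473 + j{\left(k{\left(m{\left(-3,5 \right)},12 \right)} \right)}\right) + F = \left(240473 + 12^{3}\right) + 66816 = \left(240473 + 1728\right) + 66816 = 242201 + 66816 = 309017$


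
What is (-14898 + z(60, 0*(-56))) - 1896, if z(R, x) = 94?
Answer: -16700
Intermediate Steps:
(-14898 + z(60, 0*(-56))) - 1896 = (-14898 + 94) - 1896 = -14804 - 1896 = -16700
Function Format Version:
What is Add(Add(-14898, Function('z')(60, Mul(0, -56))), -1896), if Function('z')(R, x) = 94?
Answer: -16700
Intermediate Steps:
Add(Add(-14898, Function('z')(60, Mul(0, -56))), -1896) = Add(Add(-14898, 94), -1896) = Add(-14804, -1896) = -16700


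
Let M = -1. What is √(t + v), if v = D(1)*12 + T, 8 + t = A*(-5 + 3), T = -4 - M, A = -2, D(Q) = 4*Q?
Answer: √41 ≈ 6.4031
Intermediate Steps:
T = -3 (T = -4 - 1*(-1) = -4 + 1 = -3)
t = -4 (t = -8 - 2*(-5 + 3) = -8 - 2*(-2) = -8 + 4 = -4)
v = 45 (v = (4*1)*12 - 3 = 4*12 - 3 = 48 - 3 = 45)
√(t + v) = √(-4 + 45) = √41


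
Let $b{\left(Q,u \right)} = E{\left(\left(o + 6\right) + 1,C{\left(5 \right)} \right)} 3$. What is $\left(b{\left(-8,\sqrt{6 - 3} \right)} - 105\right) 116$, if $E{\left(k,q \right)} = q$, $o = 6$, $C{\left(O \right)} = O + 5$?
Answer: $-8700$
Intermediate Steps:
$C{\left(O \right)} = 5 + O$
$b{\left(Q,u \right)} = 30$ ($b{\left(Q,u \right)} = \left(5 + 5\right) 3 = 10 \cdot 3 = 30$)
$\left(b{\left(-8,\sqrt{6 - 3} \right)} - 105\right) 116 = \left(30 - 105\right) 116 = \left(-75\right) 116 = -8700$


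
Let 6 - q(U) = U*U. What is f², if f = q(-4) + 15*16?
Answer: 52900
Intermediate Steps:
q(U) = 6 - U² (q(U) = 6 - U*U = 6 - U²)
f = 230 (f = (6 - 1*(-4)²) + 15*16 = (6 - 1*16) + 240 = (6 - 16) + 240 = -10 + 240 = 230)
f² = 230² = 52900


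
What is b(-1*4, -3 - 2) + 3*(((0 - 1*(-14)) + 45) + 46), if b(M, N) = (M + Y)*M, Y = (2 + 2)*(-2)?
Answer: 363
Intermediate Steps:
Y = -8 (Y = 4*(-2) = -8)
b(M, N) = M*(-8 + M) (b(M, N) = (M - 8)*M = (-8 + M)*M = M*(-8 + M))
b(-1*4, -3 - 2) + 3*(((0 - 1*(-14)) + 45) + 46) = (-1*4)*(-8 - 1*4) + 3*(((0 - 1*(-14)) + 45) + 46) = -4*(-8 - 4) + 3*(((0 + 14) + 45) + 46) = -4*(-12) + 3*((14 + 45) + 46) = 48 + 3*(59 + 46) = 48 + 3*105 = 48 + 315 = 363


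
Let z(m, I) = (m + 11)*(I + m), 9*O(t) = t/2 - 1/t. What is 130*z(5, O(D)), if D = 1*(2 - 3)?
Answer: 94640/9 ≈ 10516.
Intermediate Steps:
D = -1 (D = 1*(-1) = -1)
O(t) = -1/(9*t) + t/18 (O(t) = (t/2 - 1/t)/9 = -1/(9*t) + t/18)
z(m, I) = (11 + m)*(I + m)
130*z(5, O(D)) = 130*(5**2 + 11*((1/18)*(-2 + (-1)**2)/(-1)) + 11*5 + ((1/18)*(-2 + (-1)**2)/(-1))*5) = 130*(25 + 11*((1/18)*(-1)*(-2 + 1)) + 55 + ((1/18)*(-1)*(-2 + 1))*5) = 130*(25 + 11*((1/18)*(-1)*(-1)) + 55 + ((1/18)*(-1)*(-1))*5) = 130*(25 + 11*(1/18) + 55 + (1/18)*5) = 130*(25 + 11/18 + 55 + 5/18) = 130*(728/9) = 94640/9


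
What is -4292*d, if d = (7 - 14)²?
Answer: -210308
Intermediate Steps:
d = 49 (d = (-7)² = 49)
-4292*d = -4292*49 = -210308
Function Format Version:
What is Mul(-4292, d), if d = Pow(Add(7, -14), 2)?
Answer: -210308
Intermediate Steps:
d = 49 (d = Pow(-7, 2) = 49)
Mul(-4292, d) = Mul(-4292, 49) = -210308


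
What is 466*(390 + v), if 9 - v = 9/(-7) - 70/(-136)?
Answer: 44337803/238 ≈ 1.8629e+5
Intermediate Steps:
v = 4651/476 (v = 9 - (9/(-7) - 70/(-136)) = 9 - (9*(-⅐) - 70*(-1/136)) = 9 - (-9/7 + 35/68) = 9 - 1*(-367/476) = 9 + 367/476 = 4651/476 ≈ 9.7710)
466*(390 + v) = 466*(390 + 4651/476) = 466*(190291/476) = 44337803/238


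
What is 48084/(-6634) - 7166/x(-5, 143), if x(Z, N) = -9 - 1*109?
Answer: 10466333/195703 ≈ 53.481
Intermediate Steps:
x(Z, N) = -118 (x(Z, N) = -9 - 109 = -118)
48084/(-6634) - 7166/x(-5, 143) = 48084/(-6634) - 7166/(-118) = 48084*(-1/6634) - 7166*(-1/118) = -24042/3317 + 3583/59 = 10466333/195703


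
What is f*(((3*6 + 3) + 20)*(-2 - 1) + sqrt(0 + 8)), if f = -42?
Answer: 5166 - 84*sqrt(2) ≈ 5047.2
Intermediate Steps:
f*(((3*6 + 3) + 20)*(-2 - 1) + sqrt(0 + 8)) = -42*(((3*6 + 3) + 20)*(-2 - 1) + sqrt(0 + 8)) = -42*(((18 + 3) + 20)*(-3) + sqrt(8)) = -42*((21 + 20)*(-3) + 2*sqrt(2)) = -42*(41*(-3) + 2*sqrt(2)) = -42*(-123 + 2*sqrt(2)) = 5166 - 84*sqrt(2)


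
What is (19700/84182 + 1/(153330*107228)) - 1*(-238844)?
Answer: 165287247146004205051/692029463580840 ≈ 2.3884e+5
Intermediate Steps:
(19700/84182 + 1/(153330*107228)) - 1*(-238844) = (19700*(1/84182) + (1/153330)*(1/107228)) + 238844 = (9850/42091 + 1/16441269240) + 238844 = 161946502056091/692029463580840 + 238844 = 165287247146004205051/692029463580840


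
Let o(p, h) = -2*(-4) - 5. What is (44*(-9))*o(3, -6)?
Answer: -1188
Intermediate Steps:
o(p, h) = 3 (o(p, h) = 8 - 5 = 3)
(44*(-9))*o(3, -6) = (44*(-9))*3 = -396*3 = -1188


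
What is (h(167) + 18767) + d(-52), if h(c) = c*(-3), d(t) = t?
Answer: 18214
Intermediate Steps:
h(c) = -3*c
(h(167) + 18767) + d(-52) = (-3*167 + 18767) - 52 = (-501 + 18767) - 52 = 18266 - 52 = 18214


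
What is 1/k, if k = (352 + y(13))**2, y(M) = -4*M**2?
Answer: 1/104976 ≈ 9.5260e-6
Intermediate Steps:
k = 104976 (k = (352 - 4*13**2)**2 = (352 - 4*169)**2 = (352 - 676)**2 = (-324)**2 = 104976)
1/k = 1/104976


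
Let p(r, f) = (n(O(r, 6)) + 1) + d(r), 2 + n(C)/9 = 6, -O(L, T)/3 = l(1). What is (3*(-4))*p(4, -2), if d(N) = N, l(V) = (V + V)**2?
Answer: -492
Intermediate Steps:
l(V) = 4*V**2 (l(V) = (2*V)**2 = 4*V**2)
O(L, T) = -12 (O(L, T) = -12*1**2 = -12)
n(C) = 36 (n(C) = -18 + 9*6 = -18 + 54 = 36)
p(r, f) = 37 + r (p(r, f) = (36 + 1) + r = 37 + r)
(3*(-4))*p(4, -2) = (3*(-4))*(37 + 4) = -12*41 = -492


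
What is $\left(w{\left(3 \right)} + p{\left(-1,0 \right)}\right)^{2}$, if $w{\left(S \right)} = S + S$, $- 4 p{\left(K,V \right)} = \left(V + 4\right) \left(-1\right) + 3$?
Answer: $\frac{625}{16} \approx 39.063$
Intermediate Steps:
$p{\left(K,V \right)} = \frac{1}{4} + \frac{V}{4}$ ($p{\left(K,V \right)} = - \frac{\left(V + 4\right) \left(-1\right) + 3}{4} = - \frac{\left(4 + V\right) \left(-1\right) + 3}{4} = - \frac{\left(-4 - V\right) + 3}{4} = - \frac{-1 - V}{4} = \frac{1}{4} + \frac{V}{4}$)
$w{\left(S \right)} = 2 S$
$\left(w{\left(3 \right)} + p{\left(-1,0 \right)}\right)^{2} = \left(2 \cdot 3 + \left(\frac{1}{4} + \frac{1}{4} \cdot 0\right)\right)^{2} = \left(6 + \left(\frac{1}{4} + 0\right)\right)^{2} = \left(6 + \frac{1}{4}\right)^{2} = \left(\frac{25}{4}\right)^{2} = \frac{625}{16}$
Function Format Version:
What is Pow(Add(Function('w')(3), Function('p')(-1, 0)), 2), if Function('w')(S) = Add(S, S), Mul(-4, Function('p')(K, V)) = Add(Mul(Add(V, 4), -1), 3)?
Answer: Rational(625, 16) ≈ 39.063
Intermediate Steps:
Function('p')(K, V) = Add(Rational(1, 4), Mul(Rational(1, 4), V)) (Function('p')(K, V) = Mul(Rational(-1, 4), Add(Mul(Add(V, 4), -1), 3)) = Mul(Rational(-1, 4), Add(Mul(Add(4, V), -1), 3)) = Mul(Rational(-1, 4), Add(Add(-4, Mul(-1, V)), 3)) = Mul(Rational(-1, 4), Add(-1, Mul(-1, V))) = Add(Rational(1, 4), Mul(Rational(1, 4), V)))
Function('w')(S) = Mul(2, S)
Pow(Add(Function('w')(3), Function('p')(-1, 0)), 2) = Pow(Add(Mul(2, 3), Add(Rational(1, 4), Mul(Rational(1, 4), 0))), 2) = Pow(Add(6, Add(Rational(1, 4), 0)), 2) = Pow(Add(6, Rational(1, 4)), 2) = Pow(Rational(25, 4), 2) = Rational(625, 16)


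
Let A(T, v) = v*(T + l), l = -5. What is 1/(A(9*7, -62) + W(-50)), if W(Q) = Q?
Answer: -1/3646 ≈ -0.00027427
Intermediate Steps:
A(T, v) = v*(-5 + T) (A(T, v) = v*(T - 5) = v*(-5 + T))
1/(A(9*7, -62) + W(-50)) = 1/(-62*(-5 + 9*7) - 50) = 1/(-62*(-5 + 63) - 50) = 1/(-62*58 - 50) = 1/(-3596 - 50) = 1/(-3646) = -1/3646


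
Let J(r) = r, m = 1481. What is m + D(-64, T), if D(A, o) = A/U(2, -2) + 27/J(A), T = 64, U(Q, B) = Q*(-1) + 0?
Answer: 96805/64 ≈ 1512.6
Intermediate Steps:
U(Q, B) = -Q (U(Q, B) = -Q + 0 = -Q)
D(A, o) = 27/A - A/2 (D(A, o) = A/((-1*2)) + 27/A = A/(-2) + 27/A = A*(-½) + 27/A = -A/2 + 27/A = 27/A - A/2)
m + D(-64, T) = 1481 + (27/(-64) - ½*(-64)) = 1481 + (27*(-1/64) + 32) = 1481 + (-27/64 + 32) = 1481 + 2021/64 = 96805/64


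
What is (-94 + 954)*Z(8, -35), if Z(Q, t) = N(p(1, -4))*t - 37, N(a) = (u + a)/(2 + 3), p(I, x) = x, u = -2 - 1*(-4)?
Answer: -19780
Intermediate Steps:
u = 2 (u = -2 + 4 = 2)
N(a) = ⅖ + a/5 (N(a) = (2 + a)/(2 + 3) = (2 + a)/5 = (2 + a)*(⅕) = ⅖ + a/5)
Z(Q, t) = -37 - 2*t/5 (Z(Q, t) = (⅖ + (⅕)*(-4))*t - 37 = (⅖ - ⅘)*t - 37 = -2*t/5 - 37 = -37 - 2*t/5)
(-94 + 954)*Z(8, -35) = (-94 + 954)*(-37 - ⅖*(-35)) = 860*(-37 + 14) = 860*(-23) = -19780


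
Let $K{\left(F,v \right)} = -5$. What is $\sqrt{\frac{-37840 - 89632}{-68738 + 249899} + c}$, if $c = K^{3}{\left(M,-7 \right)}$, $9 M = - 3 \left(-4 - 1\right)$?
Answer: $\frac{i \sqrt{458389605013}}{60387} \approx 11.212 i$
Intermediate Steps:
$M = \frac{5}{3}$ ($M = \frac{\left(-3\right) \left(-4 - 1\right)}{9} = \frac{\left(-3\right) \left(-5\right)}{9} = \frac{1}{9} \cdot 15 = \frac{5}{3} \approx 1.6667$)
$c = -125$ ($c = \left(-5\right)^{3} = -125$)
$\sqrt{\frac{-37840 - 89632}{-68738 + 249899} + c} = \sqrt{\frac{-37840 - 89632}{-68738 + 249899} - 125} = \sqrt{- \frac{127472}{181161} - 125} = \sqrt{- \frac{22772597}{181161}} = \frac{i \sqrt{458389605013}}{60387}$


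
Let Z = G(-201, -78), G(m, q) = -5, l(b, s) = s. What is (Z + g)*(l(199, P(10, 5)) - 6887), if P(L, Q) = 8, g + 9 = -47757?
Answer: 328616709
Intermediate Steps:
g = -47766 (g = -9 - 47757 = -47766)
Z = -5
(Z + g)*(l(199, P(10, 5)) - 6887) = (-5 - 47766)*(8 - 6887) = -47771*(-6879) = 328616709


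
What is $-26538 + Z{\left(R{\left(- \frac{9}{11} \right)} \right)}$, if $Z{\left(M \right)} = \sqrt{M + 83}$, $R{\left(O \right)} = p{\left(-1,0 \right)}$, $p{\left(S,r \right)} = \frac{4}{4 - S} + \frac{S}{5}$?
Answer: $-26538 + \frac{\sqrt{2090}}{5} \approx -26529.0$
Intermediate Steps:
$p{\left(S,r \right)} = \frac{4}{4 - S} + \frac{S}{5}$ ($p{\left(S,r \right)} = \frac{4}{4 - S} + S \frac{1}{5} = \frac{4}{4 - S} + \frac{S}{5}$)
$R{\left(O \right)} = \frac{3}{5}$ ($R{\left(O \right)} = \frac{-20 + \left(-1\right)^{2} - -4}{5 \left(-4 - 1\right)} = \frac{-20 + 1 + 4}{5 \left(-5\right)} = \frac{1}{5} \left(- \frac{1}{5}\right) \left(-15\right) = \frac{3}{5}$)
$Z{\left(M \right)} = \sqrt{83 + M}$
$-26538 + Z{\left(R{\left(- \frac{9}{11} \right)} \right)} = -26538 + \sqrt{83 + \frac{3}{5}} = -26538 + \sqrt{\frac{418}{5}} = -26538 + \frac{\sqrt{2090}}{5}$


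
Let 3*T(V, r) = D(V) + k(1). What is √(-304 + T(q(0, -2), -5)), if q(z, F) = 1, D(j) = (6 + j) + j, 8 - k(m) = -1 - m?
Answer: I*√298 ≈ 17.263*I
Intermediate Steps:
k(m) = 9 + m (k(m) = 8 - (-1 - m) = 8 + (1 + m) = 9 + m)
D(j) = 6 + 2*j
T(V, r) = 16/3 + 2*V/3 (T(V, r) = ((6 + 2*V) + (9 + 1))/3 = ((6 + 2*V) + 10)/3 = (16 + 2*V)/3 = 16/3 + 2*V/3)
√(-304 + T(q(0, -2), -5)) = √(-304 + (16/3 + (⅔)*1)) = √(-304 + (16/3 + ⅔)) = √(-304 + 6) = √(-298) = I*√298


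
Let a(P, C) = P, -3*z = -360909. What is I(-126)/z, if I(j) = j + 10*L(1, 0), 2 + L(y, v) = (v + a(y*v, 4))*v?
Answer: -146/120303 ≈ -0.0012136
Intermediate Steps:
z = 120303 (z = -⅓*(-360909) = 120303)
L(y, v) = -2 + v*(v + v*y) (L(y, v) = -2 + (v + y*v)*v = -2 + (v + v*y)*v = -2 + v*(v + v*y))
I(j) = -20 + j (I(j) = j + 10*(-2 + 0² + 1*0²) = j + 10*(-2 + 0 + 1*0) = j + 10*(-2 + 0 + 0) = j + 10*(-2) = j - 20 = -20 + j)
I(-126)/z = (-20 - 126)/120303 = -146*1/120303 = -146/120303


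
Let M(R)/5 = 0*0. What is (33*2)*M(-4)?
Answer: 0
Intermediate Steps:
M(R) = 0 (M(R) = 5*(0*0) = 5*0 = 0)
(33*2)*M(-4) = (33*2)*0 = 66*0 = 0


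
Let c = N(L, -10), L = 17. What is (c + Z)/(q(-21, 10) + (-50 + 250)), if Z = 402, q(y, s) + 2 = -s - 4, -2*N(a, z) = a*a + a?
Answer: 249/184 ≈ 1.3533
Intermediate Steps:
N(a, z) = -a/2 - a²/2 (N(a, z) = -(a*a + a)/2 = -(a² + a)/2 = -(a + a²)/2 = -a/2 - a²/2)
c = -153 (c = -½*17*(1 + 17) = -½*17*18 = -153)
q(y, s) = -6 - s (q(y, s) = -2 + (-s - 4) = -2 + (-4 - s) = -6 - s)
(c + Z)/(q(-21, 10) + (-50 + 250)) = (-153 + 402)/((-6 - 1*10) + (-50 + 250)) = 249/((-6 - 10) + 200) = 249/(-16 + 200) = 249/184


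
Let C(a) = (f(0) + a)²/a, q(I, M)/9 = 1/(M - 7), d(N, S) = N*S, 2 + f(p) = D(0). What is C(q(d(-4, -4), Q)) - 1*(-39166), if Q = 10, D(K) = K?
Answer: 117499/3 ≈ 39166.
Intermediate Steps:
f(p) = -2 (f(p) = -2 + 0 = -2)
q(I, M) = 9/(-7 + M) (q(I, M) = 9/(M - 7) = 9/(-7 + M))
C(a) = (-2 + a)²/a
C(q(d(-4, -4), Q)) - 1*(-39166) = (-2 + 9/(-7 + 10))²/((9/(-7 + 10))) - 1*(-39166) = (-2 + 9/3)²/((9/3)) + 39166 = (-2 + 9*(⅓))²/((9*(⅓))) + 39166 = (-2 + 3)²/3 + 39166 = (⅓)*1² + 39166 = (⅓)*1 + 39166 = ⅓ + 39166 = 117499/3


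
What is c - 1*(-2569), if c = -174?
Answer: 2395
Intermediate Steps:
c - 1*(-2569) = -174 - 1*(-2569) = -174 + 2569 = 2395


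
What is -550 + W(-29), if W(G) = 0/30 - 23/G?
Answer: -15927/29 ≈ -549.21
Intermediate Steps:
W(G) = -23/G (W(G) = 0*(1/30) - 23/G = 0 - 23/G = -23/G)
-550 + W(-29) = -550 - 23/(-29) = -550 - 23*(-1/29) = -550 + 23/29 = -15927/29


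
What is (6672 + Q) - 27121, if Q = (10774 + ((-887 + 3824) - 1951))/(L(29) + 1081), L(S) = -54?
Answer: -20989363/1027 ≈ -20438.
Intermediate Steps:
Q = 11760/1027 (Q = (10774 + ((-887 + 3824) - 1951))/(-54 + 1081) = (10774 + (2937 - 1951))/1027 = (10774 + 986)*(1/1027) = 11760*(1/1027) = 11760/1027 ≈ 11.451)
(6672 + Q) - 27121 = (6672 + 11760/1027) - 27121 = 6863904/1027 - 27121 = -20989363/1027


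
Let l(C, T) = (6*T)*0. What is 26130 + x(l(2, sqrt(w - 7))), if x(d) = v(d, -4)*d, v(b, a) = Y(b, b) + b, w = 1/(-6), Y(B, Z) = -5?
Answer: 26130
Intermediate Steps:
w = -1/6 ≈ -0.16667
v(b, a) = -5 + b
l(C, T) = 0
x(d) = d*(-5 + d) (x(d) = (-5 + d)*d = d*(-5 + d))
26130 + x(l(2, sqrt(w - 7))) = 26130 + 0*(-5 + 0) = 26130 + 0*(-5) = 26130 + 0 = 26130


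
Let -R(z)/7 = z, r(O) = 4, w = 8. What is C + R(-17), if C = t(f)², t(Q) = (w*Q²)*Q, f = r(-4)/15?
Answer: 1355746519/11390625 ≈ 119.02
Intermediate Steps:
R(z) = -7*z
f = 4/15 ≈ 0.26667
t(Q) = 8*Q³ (t(Q) = (8*Q²)*Q = 8*Q³)
C = 262144/11390625 (C = (8*(4/15)³)² = (8*(64/3375))² = (512/3375)² = 262144/11390625 ≈ 0.023014)
C + R(-17) = 262144/11390625 - 7*(-17) = 262144/11390625 + 119 = 1355746519/11390625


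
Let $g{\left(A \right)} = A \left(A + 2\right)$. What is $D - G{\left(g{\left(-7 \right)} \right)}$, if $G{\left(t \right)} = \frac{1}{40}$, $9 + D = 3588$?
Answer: $\frac{143159}{40} \approx 3579.0$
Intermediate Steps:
$D = 3579$ ($D = -9 + 3588 = 3579$)
$g{\left(A \right)} = A \left(2 + A\right)$
$G{\left(t \right)} = \frac{1}{40}$
$D - G{\left(g{\left(-7 \right)} \right)} = 3579 - \frac{1}{40} = \frac{143159}{40}$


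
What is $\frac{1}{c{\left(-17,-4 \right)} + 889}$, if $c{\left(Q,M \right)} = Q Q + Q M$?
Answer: $\frac{1}{1246} \approx 0.00080257$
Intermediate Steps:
$c{\left(Q,M \right)} = Q^{2} + M Q$
$\frac{1}{c{\left(-17,-4 \right)} + 889} = \frac{1}{- 17 \left(-4 - 17\right) + 889} = \frac{1}{\left(-17\right) \left(-21\right) + 889} = \frac{1}{357 + 889} = \frac{1}{1246}$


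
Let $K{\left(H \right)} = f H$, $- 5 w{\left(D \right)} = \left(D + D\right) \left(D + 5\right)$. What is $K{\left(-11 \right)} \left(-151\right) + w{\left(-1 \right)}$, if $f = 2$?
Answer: $\frac{16618}{5} \approx 3323.6$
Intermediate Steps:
$w{\left(D \right)} = - \frac{2 D \left(5 + D\right)}{5}$ ($w{\left(D \right)} = - \frac{\left(D + D\right) \left(D + 5\right)}{5} = - \frac{2 D \left(5 + D\right)}{5}$)
$K{\left(H \right)} = 2 H$
$K{\left(-11 \right)} \left(-151\right) + w{\left(-1 \right)} = 2 \left(-11\right) \left(-151\right) - - \frac{2 \left(5 - 1\right)}{5} = \left(-22\right) \left(-151\right) - \left(- \frac{2}{5}\right) 4 = 3322 + \frac{8}{5} = \frac{16618}{5}$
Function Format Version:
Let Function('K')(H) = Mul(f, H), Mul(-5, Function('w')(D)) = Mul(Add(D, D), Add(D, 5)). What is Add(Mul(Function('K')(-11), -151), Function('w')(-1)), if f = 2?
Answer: Rational(16618, 5) ≈ 3323.6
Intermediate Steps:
Function('w')(D) = Mul(Rational(-2, 5), D, Add(5, D)) (Function('w')(D) = Mul(Rational(-1, 5), Mul(Add(D, D), Add(D, 5))) = Mul(Rational(-1, 5), Mul(Mul(2, D), Add(5, D))) = Mul(Rational(-1, 5), Mul(2, D, Add(5, D))) = Mul(Rational(-2, 5), D, Add(5, D)))
Function('K')(H) = Mul(2, H)
Add(Mul(Function('K')(-11), -151), Function('w')(-1)) = Add(Mul(Mul(2, -11), -151), Mul(Rational(-2, 5), -1, Add(5, -1))) = Add(Mul(-22, -151), Mul(Rational(-2, 5), -1, 4)) = Add(3322, Rational(8, 5)) = Rational(16618, 5)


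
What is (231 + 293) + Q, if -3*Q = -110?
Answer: 1682/3 ≈ 560.67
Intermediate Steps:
Q = 110/3 (Q = -⅓*(-110) = 110/3 ≈ 36.667)
(231 + 293) + Q = (231 + 293) + 110/3 = 524 + 110/3 = 1682/3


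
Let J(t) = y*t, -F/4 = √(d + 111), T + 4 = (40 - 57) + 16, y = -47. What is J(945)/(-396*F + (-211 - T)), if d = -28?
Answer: -4574745/104104606 - 17588340*√83/52052303 ≈ -3.1223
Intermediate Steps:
T = -5 (T = -4 + ((40 - 57) + 16) = -4 + (-17 + 16) = -4 - 1 = -5)
F = -4*√83 (F = -4*√(-28 + 111) = -4*√83 ≈ -36.442)
J(t) = -47*t
J(945)/(-396*F + (-211 - T)) = (-47*945)/(-(-1584)*√83 + (-211 - 1*(-5))) = -44415/(1584*√83 + (-211 + 5)) = -44415/(1584*√83 - 206) = -44415/(-206 + 1584*√83)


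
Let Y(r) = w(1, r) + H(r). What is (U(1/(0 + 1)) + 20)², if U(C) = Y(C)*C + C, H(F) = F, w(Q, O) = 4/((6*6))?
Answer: 39601/81 ≈ 488.90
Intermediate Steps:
w(Q, O) = ⅑ (w(Q, O) = 4/36 = 4*(1/36) = ⅑)
Y(r) = ⅑ + r
U(C) = C + C*(⅑ + C) (U(C) = (⅑ + C)*C + C = C*(⅑ + C) + C = C + C*(⅑ + C))
(U(1/(0 + 1)) + 20)² = ((10 + 9/(0 + 1))/(9*(0 + 1)) + 20)² = ((⅑)*(10 + 9/1)/1 + 20)² = ((⅑)*1*(10 + 9*1) + 20)² = ((⅑)*1*(10 + 9) + 20)² = ((⅑)*1*19 + 20)² = (19/9 + 20)² = (199/9)² = 39601/81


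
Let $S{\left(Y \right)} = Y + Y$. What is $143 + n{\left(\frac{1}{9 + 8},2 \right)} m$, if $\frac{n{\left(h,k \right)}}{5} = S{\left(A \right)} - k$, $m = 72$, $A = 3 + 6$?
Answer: $5903$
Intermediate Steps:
$A = 9$
$S{\left(Y \right)} = 2 Y$
$n{\left(h,k \right)} = 90 - 5 k$ ($n{\left(h,k \right)} = 5 \left(2 \cdot 9 - k\right) = 5 \left(18 - k\right) = 90 - 5 k$)
$143 + n{\left(\frac{1}{9 + 8},2 \right)} m = 143 + \left(90 - 10\right) 72 = 143 + 80 \cdot 72 = 143 + 5760 = 5903$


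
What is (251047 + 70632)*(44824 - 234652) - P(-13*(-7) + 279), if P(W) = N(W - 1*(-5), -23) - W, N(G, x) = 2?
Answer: -61063680844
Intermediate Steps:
P(W) = 2 - W
(251047 + 70632)*(44824 - 234652) - P(-13*(-7) + 279) = (251047 + 70632)*(44824 - 234652) - (2 - (-13*(-7) + 279)) = 321679*(-189828) - (2 - (91 + 279)) = -61063681212 - (2 - 1*370) = -61063681212 - (2 - 370) = -61063681212 - 1*(-368) = -61063681212 + 368 = -61063680844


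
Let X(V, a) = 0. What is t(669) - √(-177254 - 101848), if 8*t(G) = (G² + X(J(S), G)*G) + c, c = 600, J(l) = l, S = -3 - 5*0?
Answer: 448161/8 - I*√279102 ≈ 56020.0 - 528.3*I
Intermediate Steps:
S = -3 (S = -3 + 0 = -3)
t(G) = 75 + G²/8 (t(G) = ((G² + 0*G) + 600)/8 = ((G² + 0) + 600)/8 = (G² + 600)/8 = (600 + G²)/8 = 75 + G²/8)
t(669) - √(-177254 - 101848) = (75 + (⅛)*669²) - √(-177254 - 101848) = (75 + (⅛)*447561) - √(-279102) = (75 + 447561/8) - I*√279102 = 448161/8 - I*√279102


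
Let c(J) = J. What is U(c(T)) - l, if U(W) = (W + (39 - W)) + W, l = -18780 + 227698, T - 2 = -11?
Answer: -208888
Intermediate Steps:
T = -9 (T = 2 - 11 = -9)
l = 208918
U(W) = 39 + W
U(c(T)) - l = (39 - 9) - 1*208918 = 30 - 208918 = -208888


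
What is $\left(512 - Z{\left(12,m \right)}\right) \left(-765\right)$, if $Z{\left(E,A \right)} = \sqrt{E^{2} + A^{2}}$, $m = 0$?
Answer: $-382500$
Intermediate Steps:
$Z{\left(E,A \right)} = \sqrt{A^{2} + E^{2}}$
$\left(512 - Z{\left(12,m \right)}\right) \left(-765\right) = \left(512 - \sqrt{0^{2} + 12^{2}}\right) \left(-765\right) = \left(512 - \sqrt{0 + 144}\right) \left(-765\right) = \left(512 - \sqrt{144}\right) \left(-765\right) = \left(512 - 12\right) \left(-765\right) = 500 \left(-765\right) = -382500$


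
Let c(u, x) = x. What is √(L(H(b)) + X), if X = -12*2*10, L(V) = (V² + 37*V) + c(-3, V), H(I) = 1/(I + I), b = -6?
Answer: I*√35015/12 ≈ 15.594*I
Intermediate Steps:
H(I) = 1/(2*I)
L(V) = V² + 38*V (L(V) = (V² + 37*V) + V = V² + 38*V)
X = -240 (X = -24*10 = -240)
√(L(H(b)) + X) = √(((½)/(-6))*(38 + (½)/(-6)) - 240) = √(((½)*(-⅙))*(38 + (½)*(-⅙)) - 240) = √(-(38 - 1/12)/12 - 240) = √(-1/12*455/12 - 240) = √(-455/144 - 240) = √(-35015/144) = I*√35015/12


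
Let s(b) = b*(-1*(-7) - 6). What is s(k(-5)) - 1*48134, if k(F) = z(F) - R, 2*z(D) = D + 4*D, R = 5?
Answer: -96303/2 ≈ -48152.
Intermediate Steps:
z(D) = 5*D/2 (z(D) = (D + 4*D)/2 = (5*D)/2 = 5*D/2)
k(F) = -5 + 5*F/2 (k(F) = 5*F/2 - 1*5 = 5*F/2 - 5 = -5 + 5*F/2)
s(b) = b (s(b) = b*(7 - 6) = b*1 = b)
s(k(-5)) - 1*48134 = (-5 + (5/2)*(-5)) - 1*48134 = (-5 - 25/2) - 48134 = -35/2 - 48134 = -96303/2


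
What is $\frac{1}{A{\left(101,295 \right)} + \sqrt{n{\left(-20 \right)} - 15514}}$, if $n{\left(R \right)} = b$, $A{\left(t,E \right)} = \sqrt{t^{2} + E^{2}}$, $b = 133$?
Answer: $\frac{1}{\sqrt{97226} + 3 i \sqrt{1709}} \approx 0.002769 - 0.0011014 i$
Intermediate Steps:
$A{\left(t,E \right)} = \sqrt{E^{2} + t^{2}}$
$n{\left(R \right)} = 133$
$\frac{1}{A{\left(101,295 \right)} + \sqrt{n{\left(-20 \right)} - 15514}} = \frac{1}{\sqrt{295^{2} + 101^{2}} + \sqrt{133 - 15514}} = \frac{1}{\sqrt{87025 + 10201} + \sqrt{-15381}} = \frac{1}{\sqrt{97226} + 3 i \sqrt{1709}}$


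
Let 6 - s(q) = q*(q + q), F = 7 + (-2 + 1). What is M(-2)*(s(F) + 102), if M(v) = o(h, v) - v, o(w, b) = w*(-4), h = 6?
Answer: -792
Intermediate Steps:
o(w, b) = -4*w
M(v) = -24 - v (M(v) = -4*6 - v = -24 - v)
F = 6 (F = 7 - 1 = 6)
s(q) = 6 - 2*q² (s(q) = 6 - q*(q + q) = 6 - q*2*q = 6 - 2*q²)
M(-2)*(s(F) + 102) = (-24 - 1*(-2))*((6 - 2*6²) + 102) = (-24 + 2)*((6 - 2*36) + 102) = -22*((6 - 72) + 102) = -22*(-66 + 102) = -22*36 = -792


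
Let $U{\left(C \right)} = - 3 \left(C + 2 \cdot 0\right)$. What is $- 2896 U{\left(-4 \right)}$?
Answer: $-34752$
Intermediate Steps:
$U{\left(C \right)} = - 3 C$ ($U{\left(C \right)} = - 3 \left(C + 0\right) = - 3 C$)
$- 2896 U{\left(-4 \right)} = - 2896 \left(\left(-3\right) \left(-4\right)\right) = \left(-2896\right) 12 = -34752$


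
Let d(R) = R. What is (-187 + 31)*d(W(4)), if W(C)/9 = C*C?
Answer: -22464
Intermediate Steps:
W(C) = 9*C² (W(C) = 9*(C*C) = 9*C²)
(-187 + 31)*d(W(4)) = (-187 + 31)*(9*4²) = -1404*16 = -156*144 = -22464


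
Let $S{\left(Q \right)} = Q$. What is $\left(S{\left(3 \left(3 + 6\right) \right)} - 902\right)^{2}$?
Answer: $765625$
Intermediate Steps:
$\left(S{\left(3 \left(3 + 6\right) \right)} - 902\right)^{2} = \left(3 \left(3 + 6\right) - 902\right)^{2} = \left(3 \cdot 9 - 902\right)^{2} = \left(27 - 902\right)^{2} = \left(-875\right)^{2} = 765625$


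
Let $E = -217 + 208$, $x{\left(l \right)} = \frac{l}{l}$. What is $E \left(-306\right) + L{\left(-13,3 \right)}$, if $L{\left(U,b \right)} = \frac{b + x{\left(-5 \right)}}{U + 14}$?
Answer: $2758$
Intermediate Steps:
$x{\left(l \right)} = 1$
$L{\left(U,b \right)} = \frac{1 + b}{14 + U}$ ($L{\left(U,b \right)} = \frac{b + 1}{U + 14} = \frac{1 + b}{14 + U}$)
$E = -9$
$E \left(-306\right) + L{\left(-13,3 \right)} = \left(-9\right) \left(-306\right) + \frac{1 + 3}{14 - 13} = 2754 + 1^{-1} \cdot 4 = 2754 + 1 \cdot 4 = 2754 + 4 = 2758$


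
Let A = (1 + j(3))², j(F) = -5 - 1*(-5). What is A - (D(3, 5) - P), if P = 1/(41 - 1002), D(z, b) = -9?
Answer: 9609/961 ≈ 9.9990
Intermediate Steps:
j(F) = 0 (j(F) = -5 + 5 = 0)
P = -1/961 (P = 1/(-961) = -1/961 ≈ -0.0010406)
A = 1 (A = (1 + 0)² = 1² = 1)
A - (D(3, 5) - P) = 1 - (-9 - 1*(-1/961)) = 1 - (-9 + 1/961) = 1 - 1*(-8648/961) = 1 + 8648/961 = 9609/961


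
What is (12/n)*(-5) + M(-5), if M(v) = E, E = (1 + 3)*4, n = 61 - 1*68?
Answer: 172/7 ≈ 24.571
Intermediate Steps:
n = -7 (n = 61 - 68 = -7)
E = 16 (E = 4*4 = 16)
M(v) = 16
(12/n)*(-5) + M(-5) = (12/(-7))*(-5) + 16 = (12*(-⅐))*(-5) + 16 = -12/7*(-5) + 16 = 60/7 + 16 = 172/7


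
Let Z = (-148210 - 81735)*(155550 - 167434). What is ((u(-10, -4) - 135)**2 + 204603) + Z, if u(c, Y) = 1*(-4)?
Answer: 2732890304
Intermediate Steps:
u(c, Y) = -4
Z = 2732666380 (Z = -229945*(-11884) = 2732666380)
((u(-10, -4) - 135)**2 + 204603) + Z = ((-4 - 135)**2 + 204603) + 2732666380 = ((-139)**2 + 204603) + 2732666380 = (19321 + 204603) + 2732666380 = 223924 + 2732666380 = 2732890304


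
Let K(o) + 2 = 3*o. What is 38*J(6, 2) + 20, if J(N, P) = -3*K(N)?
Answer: -1804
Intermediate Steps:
K(o) = -2 + 3*o
J(N, P) = 6 - 9*N (J(N, P) = -3*(-2 + 3*N) = 6 - 9*N)
38*J(6, 2) + 20 = 38*(6 - 9*6) + 20 = 38*(6 - 54) + 20 = 38*(-48) + 20 = -1824 + 20 = -1804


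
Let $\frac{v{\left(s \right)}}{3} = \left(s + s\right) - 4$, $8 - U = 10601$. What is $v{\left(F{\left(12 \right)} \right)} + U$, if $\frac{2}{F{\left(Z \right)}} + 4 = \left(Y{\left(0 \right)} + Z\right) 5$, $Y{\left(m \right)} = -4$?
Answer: $- \frac{31814}{3} \approx -10605.0$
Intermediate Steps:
$U = -10593$ ($U = 8 - 10601 = -10593$)
$F{\left(Z \right)} = \frac{2}{-24 + 5 Z}$ ($F{\left(Z \right)} = \frac{2}{-4 + \left(-4 + Z\right) 5} = \frac{2}{-4 + \left(-20 + 5 Z\right)} = \frac{2}{-24 + 5 Z}$)
$v{\left(s \right)} = -12 + 6 s$ ($v{\left(s \right)} = 3 \left(\left(s + s\right) - 4\right) = 3 \left(2 s - 4\right) = 3 \left(-4 + 2 s\right) = -12 + 6 s$)
$v{\left(F{\left(12 \right)} \right)} + U = \left(-12 + 6 \frac{2}{-24 + 5 \cdot 12}\right) - 10593 = \left(-12 + 6 \frac{2}{-24 + 60}\right) - 10593 = \left(-12 + 6 \cdot \frac{2}{36}\right) - 10593 = \left(-12 + 6 \cdot 2 \cdot \frac{1}{36}\right) - 10593 = \left(-12 + 6 \cdot \frac{1}{18}\right) - 10593 = \left(-12 + \frac{1}{3}\right) - 10593 = - \frac{35}{3} - 10593 = - \frac{31814}{3}$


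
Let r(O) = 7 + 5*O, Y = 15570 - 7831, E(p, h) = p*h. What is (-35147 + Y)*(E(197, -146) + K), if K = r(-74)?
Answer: 798258000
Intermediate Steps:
E(p, h) = h*p
Y = 7739
K = -363 (K = 7 + 5*(-74) = 7 - 370 = -363)
(-35147 + Y)*(E(197, -146) + K) = (-35147 + 7739)*(-146*197 - 363) = -27408*(-28762 - 363) = -27408*(-29125) = 798258000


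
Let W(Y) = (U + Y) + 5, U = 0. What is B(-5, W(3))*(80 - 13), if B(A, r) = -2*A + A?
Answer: 335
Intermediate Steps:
W(Y) = 5 + Y (W(Y) = (0 + Y) + 5 = Y + 5 = 5 + Y)
B(A, r) = -A
B(-5, W(3))*(80 - 13) = (-1*(-5))*(80 - 13) = 5*67 = 335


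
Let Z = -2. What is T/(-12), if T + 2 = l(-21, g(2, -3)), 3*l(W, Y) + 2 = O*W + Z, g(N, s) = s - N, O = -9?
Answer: -179/36 ≈ -4.9722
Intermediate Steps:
l(W, Y) = -4/3 - 3*W (l(W, Y) = -2/3 + (-9*W - 2)/3 = -2/3 + (-2 - 9*W)/3 = -2/3 + (-2/3 - 3*W) = -4/3 - 3*W)
T = 179/3 (T = -2 + (-4/3 - 3*(-21)) = -2 + (-4/3 + 63) = -2 + 185/3 = 179/3 ≈ 59.667)
T/(-12) = (179/3)/(-12) = (179/3)*(-1/12) = -179/36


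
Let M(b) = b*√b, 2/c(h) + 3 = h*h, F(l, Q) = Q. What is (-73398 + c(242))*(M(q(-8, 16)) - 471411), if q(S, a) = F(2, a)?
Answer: 2025972086311772/58561 ≈ 3.4596e+10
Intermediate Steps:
c(h) = 2/(-3 + h²) (c(h) = 2/(-3 + h*h) = 2/(-3 + h²))
q(S, a) = a
M(b) = b^(3/2)
(-73398 + c(242))*(M(q(-8, 16)) - 471411) = (-73398 + 2/(-3 + 242²))*(16^(3/2) - 471411) = (-73398 + 2/(-3 + 58564))*(64 - 471411) = (-73398 + 2/58561)*(-471347) = -4298260276/58561*(-471347) = 2025972086311772/58561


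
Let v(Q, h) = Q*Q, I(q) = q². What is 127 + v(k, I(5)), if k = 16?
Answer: 383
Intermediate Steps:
v(Q, h) = Q²
127 + v(k, I(5)) = 127 + 16² = 127 + 256 = 383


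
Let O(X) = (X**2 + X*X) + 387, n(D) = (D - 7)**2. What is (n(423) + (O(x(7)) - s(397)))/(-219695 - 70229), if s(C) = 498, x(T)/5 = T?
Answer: -175395/289924 ≈ -0.60497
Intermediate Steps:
x(T) = 5*T
n(D) = (-7 + D)**2
O(X) = 387 + 2*X**2 (O(X) = (X**2 + X**2) + 387 = 2*X**2 + 387 = 387 + 2*X**2)
(n(423) + (O(x(7)) - s(397)))/(-219695 - 70229) = ((-7 + 423)**2 + ((387 + 2*(5*7)**2) - 1*498))/(-219695 - 70229) = (416**2 + ((387 + 2*35**2) - 498))/(-289924) = (173056 + ((387 + 2*1225) - 498))*(-1/289924) = (173056 + ((387 + 2450) - 498))*(-1/289924) = (173056 + (2837 - 498))*(-1/289924) = (173056 + 2339)*(-1/289924) = 175395*(-1/289924) = -175395/289924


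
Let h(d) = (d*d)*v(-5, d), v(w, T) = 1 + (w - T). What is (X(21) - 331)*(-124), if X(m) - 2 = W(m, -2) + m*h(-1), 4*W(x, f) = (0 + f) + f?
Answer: 48732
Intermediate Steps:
v(w, T) = 1 + w - T
W(x, f) = f/2 (W(x, f) = ((0 + f) + f)/4 = (f + f)/4 = (2*f)/4 = f/2)
h(d) = d²*(-4 - d) (h(d) = (d*d)*(1 - 5 - d) = d²*(-4 - d))
X(m) = 1 - 3*m (X(m) = 2 + ((½)*(-2) + m*((-1)²*(-4 - 1*(-1)))) = 2 + (-1 + m*(1*(-4 + 1))) = 2 + (-1 + m*(1*(-3))) = 2 + (-1 + m*(-3)) = 2 + (-1 - 3*m) = 1 - 3*m)
(X(21) - 331)*(-124) = ((1 - 3*21) - 331)*(-124) = ((1 - 63) - 331)*(-124) = (-62 - 331)*(-124) = -393*(-124) = 48732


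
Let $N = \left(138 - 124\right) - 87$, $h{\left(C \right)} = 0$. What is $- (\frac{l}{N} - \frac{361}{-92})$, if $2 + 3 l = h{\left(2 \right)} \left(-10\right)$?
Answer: $- \frac{79243}{20148} \approx -3.933$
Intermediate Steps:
$N = -73$ ($N = 14 - 87 = -73$)
$l = - \frac{2}{3}$ ($l = - \frac{2}{3} + \frac{0 \left(-10\right)}{3} = - \frac{2}{3} + \frac{1}{3} \cdot 0 = - \frac{2}{3} + 0 = - \frac{2}{3} \approx -0.66667$)
$- (\frac{l}{N} - \frac{361}{-92}) = - (- \frac{2}{3 \left(-73\right)} - \frac{361}{-92}) = - (\left(- \frac{2}{3}\right) \left(- \frac{1}{73}\right) - - \frac{361}{92}) = - (\frac{2}{219} + \frac{361}{92}) = \left(-1\right) \frac{79243}{20148} = - \frac{79243}{20148}$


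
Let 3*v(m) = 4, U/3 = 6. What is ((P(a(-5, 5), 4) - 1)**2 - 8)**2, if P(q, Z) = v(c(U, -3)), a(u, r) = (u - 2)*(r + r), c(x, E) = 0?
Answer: 5041/81 ≈ 62.235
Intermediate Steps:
U = 18 (U = 3*6 = 18)
v(m) = 4/3 (v(m) = (1/3)*4 = 4/3)
a(u, r) = 2*r*(-2 + u) (a(u, r) = (-2 + u)*(2*r) = 2*r*(-2 + u))
P(q, Z) = 4/3
((P(a(-5, 5), 4) - 1)**2 - 8)**2 = ((4/3 - 1)**2 - 8)**2 = ((1/3)**2 - 8)**2 = (1/9 - 8)**2 = (-71/9)**2 = 5041/81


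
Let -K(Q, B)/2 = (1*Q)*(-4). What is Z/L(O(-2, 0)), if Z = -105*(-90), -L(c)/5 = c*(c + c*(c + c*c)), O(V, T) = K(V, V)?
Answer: -945/30848 ≈ -0.030634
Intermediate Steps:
K(Q, B) = 8*Q (K(Q, B) = -2*1*Q*(-4) = -2*Q*(-4) = -(-8)*Q = 8*Q)
O(V, T) = 8*V
L(c) = -5*c*(c + c*(c + c²)) (L(c) = -5*c*(c + c*(c + c*c)) = -5*c*(c + c*(c + c²)))
Z = 9450
Z/L(O(-2, 0)) = 9450/((5*(8*(-2))²*(-1 - 8*(-2) - (8*(-2))²))) = 9450/((5*(-16)²*(-1 - 1*(-16) - 1*(-16)²))) = 9450/((5*256*(-1 + 16 - 1*256))) = 9450/((5*256*(-1 + 16 - 256))) = 9450/((5*256*(-241))) = 9450/(-308480) = 9450*(-1/308480) = -945/30848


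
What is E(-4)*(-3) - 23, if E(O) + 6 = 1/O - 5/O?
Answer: -8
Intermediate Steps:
E(O) = -6 - 4/O (E(O) = -6 + (1/O - 5/O) = -6 - 4/O)
E(-4)*(-3) - 23 = (-6 - 4/(-4))*(-3) - 23 = (-6 - 4*(-¼))*(-3) - 23 = (-6 + 1)*(-3) - 23 = -5*(-3) - 23 = 15 - 23 = -8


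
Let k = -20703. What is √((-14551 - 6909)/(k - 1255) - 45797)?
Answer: I*√5520181177807/10979 ≈ 214.0*I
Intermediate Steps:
√((-14551 - 6909)/(k - 1255) - 45797) = √((-14551 - 6909)/(-20703 - 1255) - 45797) = √(-21460/(-21958) - 45797) = √(-21460*(-1/21958) - 45797) = √(10730/10979 - 45797) = √(-502794533/10979) = I*√5520181177807/10979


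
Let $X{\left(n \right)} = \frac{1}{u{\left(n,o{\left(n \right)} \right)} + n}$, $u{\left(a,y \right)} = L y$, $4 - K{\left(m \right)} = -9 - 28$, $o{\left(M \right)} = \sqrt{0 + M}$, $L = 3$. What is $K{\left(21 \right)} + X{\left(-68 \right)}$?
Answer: $\frac{3156}{77} - \frac{3 i \sqrt{17}}{2618} \approx 40.987 - 0.0047247 i$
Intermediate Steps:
$o{\left(M \right)} = \sqrt{M}$
$K{\left(m \right)} = 41$ ($K{\left(m \right)} = 4 - \left(-9 - 28\right) = 4 - -37 = 4 + 37 = 41$)
$u{\left(a,y \right)} = 3 y$
$X{\left(n \right)} = \frac{1}{n + 3 \sqrt{n}}$ ($X{\left(n \right)} = \frac{1}{3 \sqrt{n} + n} = \frac{1}{n + 3 \sqrt{n}}$)
$K{\left(21 \right)} + X{\left(-68 \right)} = 41 + \frac{1}{-68 + 3 \sqrt{-68}} = 41 + \frac{1}{-68 + 3 \cdot 2 i \sqrt{17}} = 41 + \frac{1}{-68 + 6 i \sqrt{17}}$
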